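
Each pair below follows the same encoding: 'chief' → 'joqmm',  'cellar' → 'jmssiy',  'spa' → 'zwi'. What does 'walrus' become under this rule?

disycz

The shift depends on letter class: consonant c→j is +7, but vowel i→q is +8. The rule splits by letter class: vowels +8, consonants +7.
For walrus: w(cons)+7=d, a(vowel)+8=i, l(cons)+7=s, r(cons)+7=y, u(vowel)+8=c, s(cons)+7=z.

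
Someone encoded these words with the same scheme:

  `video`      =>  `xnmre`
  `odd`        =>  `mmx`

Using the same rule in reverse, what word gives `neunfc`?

twelve

Read the word backwards and shift each letter +9.
Reversing it on neunfc: shift back: n−9=e, e−9=v, u−9=l, n−9=e, f−9=w, c−9=t → evlewt; then reverse → twelve.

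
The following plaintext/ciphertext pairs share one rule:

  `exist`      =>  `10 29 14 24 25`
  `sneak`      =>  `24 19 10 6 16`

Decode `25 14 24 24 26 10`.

The number is (letter's place in the alphabet, a=1) + 5.
Undoing it on 25 14 24 24 26 10: 25→(25−5)÷1=20=t, 14→(14−5)÷1=9=i, 24→(24−5)÷1=19=s, 24→(24−5)÷1=19=s, 26→(26−5)÷1=21=u, 10→(10−5)÷1=5=e.

tissue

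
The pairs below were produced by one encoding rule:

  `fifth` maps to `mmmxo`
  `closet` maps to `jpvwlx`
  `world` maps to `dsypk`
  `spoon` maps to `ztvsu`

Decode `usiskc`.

nobody

Shifts by position in fifth: pos 0: f→m (+7), pos 1: i→m (+4), pos 2: f→m (+7), pos 3: t→x (+4) — repeating every 2. It's a Vigenère-style cipher with numeric key [7,4]: position i shifts by key[i mod 2].
Reversing it on usiskc: u−7=n, s−4=o, i−7=b, s−4=o, k−7=d, c−4=y.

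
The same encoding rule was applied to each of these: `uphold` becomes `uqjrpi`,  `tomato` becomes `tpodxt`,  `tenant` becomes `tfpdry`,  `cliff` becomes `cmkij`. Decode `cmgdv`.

Each letter shifts forward by its position index (0, 1, 2, …) — the shift grows by one for each successive letter.
Decoding cmgdv: c−0=c, m−1=l, g−2=e, d−3=a, v−4=r.

clear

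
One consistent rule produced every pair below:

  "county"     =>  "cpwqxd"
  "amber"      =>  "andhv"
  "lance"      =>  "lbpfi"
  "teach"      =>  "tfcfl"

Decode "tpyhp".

towel

The shift increases by 1 at each position, starting from +0: 0, 1, 2, ….
Reversing it on tpyhp: t−0=t, p−1=o, y−2=w, h−3=e, p−4=l.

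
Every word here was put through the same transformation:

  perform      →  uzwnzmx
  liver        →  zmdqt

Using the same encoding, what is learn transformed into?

vzimt

The output letters match the input read backwards, each shifted +8: perform reversed is mrofrep. Read the word backwards and shift each letter +8.
Applying it to learn: reverse → nrael; then shift: n+8=v, r+8=z, a+8=i, e+8=m, l+8=t.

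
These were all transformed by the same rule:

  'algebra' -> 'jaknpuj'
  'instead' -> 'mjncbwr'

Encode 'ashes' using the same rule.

The word is reversed, then every letter is shifted forward by 9.
On ashes: reverse → sehsa; then shift: s+9=b, e+9=n, h+9=q, s+9=b, a+9=j.

bnqbj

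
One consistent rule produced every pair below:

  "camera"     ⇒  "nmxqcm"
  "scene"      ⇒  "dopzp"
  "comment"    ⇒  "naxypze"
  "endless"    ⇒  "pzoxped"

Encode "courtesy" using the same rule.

nafdeqdk

The shifts repeat in a cycle of length 2: positions 0,1,… shift by +11, +12, then the pattern repeats.
For courtesy: c+11=n, o+12=a, u+11=f, r+12=d, t+11=e, e+12=q, s+11=d, y+12=k.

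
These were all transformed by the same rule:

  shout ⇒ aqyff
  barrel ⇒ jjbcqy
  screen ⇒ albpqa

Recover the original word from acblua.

In shout: s→a is +8, h→q is +9, o→y is +10, u→f is +11 — the shift increases by 1 each position. The shift increases by 1 at each position, starting from +8: 8, 9, 10, ….
Decoding acblua: a−8=s, c−9=t, b−10=r, l−11=a, u−12=i, a−13=n.

strain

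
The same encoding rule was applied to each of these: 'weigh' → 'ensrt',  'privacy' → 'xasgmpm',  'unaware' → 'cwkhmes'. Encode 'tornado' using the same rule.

bxbymqc

The shift increases by 1 at each position, starting from +8: 8, 9, 10, ….
For tornado: t+8=b, o+9=x, r+10=b, n+11=y, a+12=m, d+13=q, o+14=c.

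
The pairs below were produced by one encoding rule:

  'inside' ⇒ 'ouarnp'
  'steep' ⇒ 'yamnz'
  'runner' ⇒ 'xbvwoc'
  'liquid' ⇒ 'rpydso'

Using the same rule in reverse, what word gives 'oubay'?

intro

In inside: i→o is +6, n→u is +7, s→a is +8, i→r is +9 — the shift increases by 1 each position. The shift increases by 1 at each position, starting from +6: 6, 7, 8, ….
Decoding oubay: o−6=i, u−7=n, b−8=t, a−9=r, y−10=o.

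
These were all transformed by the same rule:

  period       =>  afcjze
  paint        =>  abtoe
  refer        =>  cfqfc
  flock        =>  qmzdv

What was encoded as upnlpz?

Shifts by position in period: pos 0: p→a (+11), pos 1: e→f (+1), pos 2: r→c (+11), pos 3: i→j (+1) — repeating every 2. A repeating key of period 2 is used — shifts +11, +1 over and over.
Undoing it on upnlpz: u−11=j, p−1=o, n−11=c, l−1=k, p−11=e, z−1=y.

jockey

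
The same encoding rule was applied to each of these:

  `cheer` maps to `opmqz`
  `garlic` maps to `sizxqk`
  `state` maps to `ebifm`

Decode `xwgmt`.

The shifts repeat in a cycle of length 3: positions 0,1,… shift by +12, +8, +8, then the pattern repeats.
Undoing it on xwgmt: x−12=l, w−8=o, g−8=y, m−12=a, t−8=l.

loyal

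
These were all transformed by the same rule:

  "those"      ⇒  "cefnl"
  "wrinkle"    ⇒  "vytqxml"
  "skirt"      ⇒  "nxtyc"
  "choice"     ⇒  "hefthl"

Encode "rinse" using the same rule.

t(19)→c(2) and h(7)→e(4) fit y≡15x+3 (mod 26); the inverse of 15 mod 26 is 7. Treating letters as 0–25, the rule is x ↦ 15x + 3 (mod 26).
For rinse: r(17)→15·17+3≡24=y; i(8)→15·8+3≡19=t; n(13)→15·13+3≡16=q; s(18)→15·18+3≡13=n; e(4)→15·4+3≡11=l (all mod 26).

ytqnl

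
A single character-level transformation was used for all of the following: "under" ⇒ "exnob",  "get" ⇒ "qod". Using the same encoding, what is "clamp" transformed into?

Compare letters: u→e is +10, n→x is +10, d→n is +10 — a constant shift. It's a constant shift of +10 (ROT10).
Applying it to clamp: c+10=m, l+10=v, a+10=k, m+10=w, p+10=z.

mvkwz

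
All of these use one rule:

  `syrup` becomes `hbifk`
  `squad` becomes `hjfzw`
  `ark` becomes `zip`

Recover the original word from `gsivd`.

threw

Each pair mirrors across the alphabet (s↔h, y↔b, r↔i): positions sum to 25. Each letter is replaced by its mirror in the alphabet: a↔z, b↔y, c↔x, and so on (the Atbash cipher).
Decoding gsivd: g↔t, s↔h, i↔r, v↔e, d↔w.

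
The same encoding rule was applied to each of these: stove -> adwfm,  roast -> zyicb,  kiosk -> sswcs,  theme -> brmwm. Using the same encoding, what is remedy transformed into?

zouoli

Shifts by position in stove: pos 0: s→a (+8), pos 1: t→d (+10), pos 2: o→w (+8), pos 3: v→f (+10) — repeating every 2. The shifts repeat in a cycle of length 2: positions 0,1,… shift by +8, +10, then the pattern repeats.
For remedy: r+8=z, e+10=o, m+8=u, e+10=o, d+8=l, y+10=i.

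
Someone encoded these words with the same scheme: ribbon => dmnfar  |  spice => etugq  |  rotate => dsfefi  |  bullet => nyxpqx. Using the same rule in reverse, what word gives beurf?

paint

The shifts repeat in a cycle of length 2: positions 0,1,… shift by +12, +4, then the pattern repeats.
Reversing it on beurf: b−12=p, e−4=a, u−12=i, r−4=n, f−12=t.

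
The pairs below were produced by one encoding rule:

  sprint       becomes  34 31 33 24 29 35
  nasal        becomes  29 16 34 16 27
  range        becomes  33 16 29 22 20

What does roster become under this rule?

33 30 34 35 20 33

The number is (letter's place in the alphabet, a=1) + 15.
On roster: r=18→33, o=15→30, s=19→34, t=20→35, e=5→20, r=18→33.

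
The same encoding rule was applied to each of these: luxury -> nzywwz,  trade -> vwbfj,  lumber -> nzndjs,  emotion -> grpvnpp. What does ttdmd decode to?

Shifts by position in luxury: pos 0: l→n (+2), pos 1: u→z (+5), pos 2: x→y (+1), pos 3: u→w (+2), pos 4: r→w (+5), pos 5: y→z (+1) — repeating every 3. It's a Vigenère-style cipher with numeric key [2,5,1]: position i shifts by key[i mod 3].
Reversing it on ttdmd: t−2=r, t−5=o, d−1=c, m−2=k, d−5=y.

rocky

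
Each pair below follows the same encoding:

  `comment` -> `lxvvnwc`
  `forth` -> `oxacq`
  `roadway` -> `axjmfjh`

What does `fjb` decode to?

Compare letters: c→l is +9, o→x is +9, m→v is +9 — a constant shift. This is a Caesar cipher with shift 9.
Reversing it on fjb: f−9=w, j−9=a, b−9=s.

was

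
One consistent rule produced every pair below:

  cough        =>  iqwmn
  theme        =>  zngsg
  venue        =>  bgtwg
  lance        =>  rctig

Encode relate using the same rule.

Two shifts are in play — +2 for a/e/i/o/u, +6 for every other letter.
Applying it to relate: r(cons)+6=x, e(vowel)+2=g, l(cons)+6=r, a(vowel)+2=c, t(cons)+6=z, e(vowel)+2=g.

xgrczg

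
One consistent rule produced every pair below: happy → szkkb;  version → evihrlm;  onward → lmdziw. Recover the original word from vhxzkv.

Each pair mirrors across the alphabet (h↔s, a↔z, p↔k): positions sum to 25. Each letter is replaced by its mirror in the alphabet: a↔z, b↔y, c↔x, and so on (the Atbash cipher).
Decoding vhxzkv: v↔e, h↔s, x↔c, z↔a, k↔p, v↔e.

escape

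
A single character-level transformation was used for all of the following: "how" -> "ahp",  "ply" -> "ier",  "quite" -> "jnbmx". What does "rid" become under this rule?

Each letter is shifted forward by 19 in the alphabet (a Caesar shift of +19).
On rid: r+19=k, i+19=b, d+19=w.

kbw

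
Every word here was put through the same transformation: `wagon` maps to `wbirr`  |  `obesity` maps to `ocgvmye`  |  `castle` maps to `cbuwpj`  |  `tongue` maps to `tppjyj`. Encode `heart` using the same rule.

hfcux

Letter i (0-indexed) is shifted by i+0, so successive shifts are 0, 1, 2, ….
For heart: h+0=h, e+1=f, a+2=c, r+3=u, t+4=x.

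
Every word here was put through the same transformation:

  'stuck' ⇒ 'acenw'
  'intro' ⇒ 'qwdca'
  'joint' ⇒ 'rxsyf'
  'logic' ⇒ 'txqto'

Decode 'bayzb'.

In stuck: s→a is +8, t→c is +9, u→e is +10, c→n is +11 — the shift increases by 1 each position. The shift increases by 1 at each position, starting from +8: 8, 9, 10, ….
Decoding bayzb: b−8=t, a−9=r, y−10=o, z−11=o, b−12=p.

troop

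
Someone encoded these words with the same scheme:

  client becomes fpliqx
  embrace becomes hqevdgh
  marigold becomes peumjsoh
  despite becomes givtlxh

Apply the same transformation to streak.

Shifts by position in client: pos 0: c→f (+3), pos 1: l→p (+4), pos 2: i→l (+3), pos 3: e→i (+4) — repeating every 2. It's a Vigenère-style cipher with numeric key [3,4]: position i shifts by key[i mod 2].
Applying it to streak: s+3=v, t+4=x, r+3=u, e+4=i, a+3=d, k+4=o.

vxuido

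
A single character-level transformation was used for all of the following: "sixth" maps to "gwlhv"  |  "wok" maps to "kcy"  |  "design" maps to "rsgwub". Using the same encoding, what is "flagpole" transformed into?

Compare letters: s→g is +14, i→w is +14, x→l is +14 — a constant shift. This is a Caesar cipher with shift 14.
Applying it to flagpole: f+14=t, l+14=z, a+14=o, g+14=u, p+14=d, o+14=c, l+14=z, e+14=s.

tzoudczs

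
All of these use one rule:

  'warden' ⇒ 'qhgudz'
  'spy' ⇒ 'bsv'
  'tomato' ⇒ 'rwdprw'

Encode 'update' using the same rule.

hwdgsx

The output letters match the input read backwards, each shifted +3: warden reversed is nedraw. The word is reversed, then every letter is shifted forward by 3.
For update: reverse → etadpu; then shift: e+3=h, t+3=w, a+3=d, d+3=g, p+3=s, u+3=x.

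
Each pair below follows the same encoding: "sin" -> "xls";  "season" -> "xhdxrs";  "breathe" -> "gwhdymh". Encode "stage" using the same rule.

xydlh

The shift depends on letter class: consonant s→x is +5, but vowel i→l is +3. Vowels shift forward by 3 and consonants shift forward by 5.
For stage: s(cons)+5=x, t(cons)+5=y, a(vowel)+3=d, g(cons)+5=l, e(vowel)+3=h.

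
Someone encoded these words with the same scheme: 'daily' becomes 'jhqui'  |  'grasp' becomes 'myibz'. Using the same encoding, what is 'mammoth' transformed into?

In daily: d→j is +6, a→h is +7, i→q is +8, l→u is +9 — the shift increases by 1 each position. Letter i (0-indexed) is shifted by i+6, so successive shifts are 6, 7, 8, ….
On mammoth: m+6=s, a+7=h, m+8=u, m+9=v, o+10=y, t+11=e, h+12=t.

shuvyet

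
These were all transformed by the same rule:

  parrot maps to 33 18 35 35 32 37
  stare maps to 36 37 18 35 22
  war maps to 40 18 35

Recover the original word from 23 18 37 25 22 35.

p is letter #16 and maps to 33: an offset of 17. Letters become their 1-based position plus 17 (so a→18, b→19, …).
Undoing it on 23 18 37 25 22 35: 23→(23−17)÷1=6=f, 18→(18−17)÷1=1=a, 37→(37−17)÷1=20=t, 25→(25−17)÷1=8=h, 22→(22−17)÷1=5=e, 35→(35−17)÷1=18=r.

father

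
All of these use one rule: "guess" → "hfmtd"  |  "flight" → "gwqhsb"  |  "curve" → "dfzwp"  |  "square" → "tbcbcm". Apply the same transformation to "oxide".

piqep

Shifts by position in guess: pos 0: g→h (+1), pos 1: u→f (+11), pos 2: e→m (+8), pos 3: s→t (+1), pos 4: s→d (+11) — repeating every 3. A repeating key of period 3 is used — shifts +1, +11, +8 over and over.
Applying it to oxide: o+1=p, x+11=i, i+8=q, d+1=e, e+11=p.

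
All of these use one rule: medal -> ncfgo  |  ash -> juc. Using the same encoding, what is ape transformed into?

grc

The word is reversed, then every letter is shifted forward by 2.
For ape: reverse → epa; then shift: e+2=g, p+2=r, a+2=c.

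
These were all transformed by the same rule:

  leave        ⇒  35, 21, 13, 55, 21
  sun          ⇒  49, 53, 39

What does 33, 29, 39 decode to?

kin

The formula is n = 2×(alphabet index, a=1) + 11.
Reversing it on 33, 29, 39: 33→(33−11)÷2=11=k, 29→(29−11)÷2=9=i, 39→(39−11)÷2=14=n.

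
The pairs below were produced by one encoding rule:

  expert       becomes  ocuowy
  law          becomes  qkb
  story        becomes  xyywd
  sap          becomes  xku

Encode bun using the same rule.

ges

The shift depends on letter class: consonant x→c is +5, but vowel e→o is +10. Vowels shift forward by 10 and consonants shift forward by 5.
On bun: b(cons)+5=g, u(vowel)+10=e, n(cons)+5=s.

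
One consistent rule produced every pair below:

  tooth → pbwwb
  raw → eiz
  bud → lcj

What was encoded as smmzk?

The output letters match the input read backwards, each shifted +8: tooth reversed is htoot. Read the word backwards and shift each letter +8.
Reversing it on smmzk: shift back: s−8=k, m−8=e, m−8=e, z−8=r, k−8=c → keerc; then reverse → creek.

creek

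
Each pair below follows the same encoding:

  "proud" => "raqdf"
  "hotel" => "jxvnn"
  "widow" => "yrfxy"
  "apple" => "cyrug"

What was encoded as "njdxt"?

The shifts repeat in a cycle of length 2: positions 0,1,… shift by +2, +9, then the pattern repeats.
Decoding njdxt: n−2=l, j−9=a, d−2=b, x−9=o, t−2=r.

labor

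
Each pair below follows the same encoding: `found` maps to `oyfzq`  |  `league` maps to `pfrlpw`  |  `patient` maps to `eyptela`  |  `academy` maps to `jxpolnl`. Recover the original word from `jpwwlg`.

valley

The output letters match the input read backwards, each shifted +11: found reversed is dnuof. Read the word backwards and shift each letter +11.
Reversing it on jpwwlg: shift back: j−11=y, p−11=e, w−11=l, w−11=l, l−11=a, g−11=v → yellav; then reverse → valley.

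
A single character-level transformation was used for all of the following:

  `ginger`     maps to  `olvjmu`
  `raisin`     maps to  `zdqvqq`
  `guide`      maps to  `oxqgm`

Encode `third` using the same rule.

bkqul

A repeating key of period 2 is used — shifts +8, +3 over and over.
For third: t+8=b, h+3=k, i+8=q, r+3=u, d+8=l.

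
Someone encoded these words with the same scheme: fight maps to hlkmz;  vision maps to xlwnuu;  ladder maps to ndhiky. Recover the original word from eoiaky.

In fight: f→h is +2, i→l is +3, g→k is +4, h→m is +5 — the shift increases by 1 each position. Letter i (0-indexed) is shifted by i+2, so successive shifts are 2, 3, 4, ….
Undoing it on eoiaky: e−2=c, o−3=l, i−4=e, a−5=v, k−6=e, y−7=r.

clever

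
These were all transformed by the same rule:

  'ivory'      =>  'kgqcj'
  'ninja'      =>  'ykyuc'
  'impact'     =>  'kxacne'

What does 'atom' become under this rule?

The shift depends on letter class: consonant v→g is +11, but vowel i→k is +2. Two shifts are in play — +2 for a/e/i/o/u, +11 for every other letter.
On atom: a(vowel)+2=c, t(cons)+11=e, o(vowel)+2=q, m(cons)+11=x.

ceqx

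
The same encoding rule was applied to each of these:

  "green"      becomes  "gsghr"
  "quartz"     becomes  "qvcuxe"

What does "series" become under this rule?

In green: g→g is +0, r→s is +1, e→g is +2, e→h is +3 — the shift increases by 1 each position. Each letter shifts forward by its position index (0, 1, 2, …) — the shift grows by one for each successive letter.
Applying it to series: s+0=s, e+1=f, r+2=t, i+3=l, e+4=i, s+5=x.

sftlix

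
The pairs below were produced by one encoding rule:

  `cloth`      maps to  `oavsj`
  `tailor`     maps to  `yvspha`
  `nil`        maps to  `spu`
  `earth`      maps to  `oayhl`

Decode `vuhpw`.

piano

Two steps: reverse the string, then apply a Caesar shift of +7.
Reversing it on vuhpw: shift back: v−7=o, u−7=n, h−7=a, p−7=i, w−7=p → onaip; then reverse → piano.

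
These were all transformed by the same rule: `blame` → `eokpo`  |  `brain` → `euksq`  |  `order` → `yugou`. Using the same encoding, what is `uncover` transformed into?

The shift depends on letter class: consonant b→e is +3, but vowel a→k is +10. Two shifts are in play — +10 for a/e/i/o/u, +3 for every other letter.
On uncover: u(vowel)+10=e, n(cons)+3=q, c(cons)+3=f, o(vowel)+10=y, v(cons)+3=y, e(vowel)+10=o, r(cons)+3=u.

eqfyyou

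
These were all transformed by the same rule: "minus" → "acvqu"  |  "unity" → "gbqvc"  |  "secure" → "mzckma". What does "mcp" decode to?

The output letters match the input read backwards, each shifted +8: minus reversed is sunim. Two steps: reverse the string, then apply a Caesar shift of +8.
Decoding mcp: shift back: m−8=e, c−8=u, p−8=h → euh; then reverse → hue.

hue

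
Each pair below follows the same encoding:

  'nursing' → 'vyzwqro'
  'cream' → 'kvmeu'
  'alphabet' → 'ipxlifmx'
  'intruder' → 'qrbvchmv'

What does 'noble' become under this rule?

Shifts by position in nursing: pos 0: n→v (+8), pos 1: u→y (+4), pos 2: r→z (+8), pos 3: s→w (+4) — repeating every 2. A repeating key of period 2 is used — shifts +8, +4 over and over.
Applying it to noble: n+8=v, o+4=s, b+8=j, l+4=p, e+8=m.

vsjpm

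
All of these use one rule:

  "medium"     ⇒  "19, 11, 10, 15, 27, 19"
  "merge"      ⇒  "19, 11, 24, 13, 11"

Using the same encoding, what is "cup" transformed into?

m is letter #13 and maps to 19: an offset of 6. Letters become their 1-based position plus 6 (so a→7, b→8, …).
On cup: c=3→9, u=21→27, p=16→22.

9, 27, 22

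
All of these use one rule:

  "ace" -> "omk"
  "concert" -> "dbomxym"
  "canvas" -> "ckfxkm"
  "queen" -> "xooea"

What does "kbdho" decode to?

The output letters match the input read backwards, each shifted +10: ace reversed is eca. Read the word backwards and shift each letter +10.
Decoding kbdho: shift back: k−10=a, b−10=r, d−10=t, h−10=x, o−10=e → artxe; then reverse → extra.

extra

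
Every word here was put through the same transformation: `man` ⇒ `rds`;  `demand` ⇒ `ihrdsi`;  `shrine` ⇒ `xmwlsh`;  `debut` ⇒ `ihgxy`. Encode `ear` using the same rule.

The shift depends on letter class: consonant m→r is +5, but vowel a→d is +3. The rule splits by letter class: vowels +3, consonants +5.
On ear: e(vowel)+3=h, a(vowel)+3=d, r(cons)+5=w.

hdw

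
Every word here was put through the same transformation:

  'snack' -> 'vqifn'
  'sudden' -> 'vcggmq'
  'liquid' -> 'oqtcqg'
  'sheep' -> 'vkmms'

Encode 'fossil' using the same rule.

iwvvqo

The rule splits by letter class: vowels +8, consonants +3.
Applying it to fossil: f(cons)+3=i, o(vowel)+8=w, s(cons)+3=v, s(cons)+3=v, i(vowel)+8=q, l(cons)+3=o.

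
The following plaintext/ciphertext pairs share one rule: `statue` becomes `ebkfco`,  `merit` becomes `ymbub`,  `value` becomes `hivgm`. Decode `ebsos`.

A repeating key of period 3 is used — shifts +12, +8, +10 over and over.
Reversing it on ebsos: e−12=s, b−8=t, s−10=i, o−12=c, s−8=k.

stick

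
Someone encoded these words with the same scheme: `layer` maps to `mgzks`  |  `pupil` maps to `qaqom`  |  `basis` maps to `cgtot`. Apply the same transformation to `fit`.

The shift depends on letter class: consonant l→m is +1, but vowel a→g is +6. The rule splits by letter class: vowels +6, consonants +1.
For fit: f(cons)+1=g, i(vowel)+6=o, t(cons)+1=u.

gou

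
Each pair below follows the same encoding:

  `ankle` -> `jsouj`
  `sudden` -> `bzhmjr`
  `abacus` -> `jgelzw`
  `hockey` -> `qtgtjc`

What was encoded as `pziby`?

Shifts by position in ankle: pos 0: a→j (+9), pos 1: n→s (+5), pos 2: k→o (+4), pos 3: l→u (+9), pos 4: e→j (+5) — repeating every 3. It's a Vigenère-style cipher with numeric key [9,5,4]: position i shifts by key[i mod 3].
Decoding pziby: p−9=g, z−5=u, i−4=e, b−9=s, y−5=t.

guest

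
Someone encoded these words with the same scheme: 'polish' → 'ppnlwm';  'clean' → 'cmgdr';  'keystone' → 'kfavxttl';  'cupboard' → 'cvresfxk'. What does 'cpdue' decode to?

cobra

Each letter shifts forward by its position index (0, 1, 2, …) — the shift grows by one for each successive letter.
Decoding cpdue: c−0=c, p−1=o, d−2=b, u−3=r, e−4=a.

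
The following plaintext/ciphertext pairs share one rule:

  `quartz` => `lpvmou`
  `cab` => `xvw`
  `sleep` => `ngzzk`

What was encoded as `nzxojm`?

sector

Compare letters: q→l is +21, u→p is +21, a→v is +21 — a constant shift. Each letter is shifted forward by 21 in the alphabet (a Caesar shift of +21).
Reversing it on nzxojm: n−21=s, z−21=e, x−21=c, o−21=t, j−21=o, m−21=r.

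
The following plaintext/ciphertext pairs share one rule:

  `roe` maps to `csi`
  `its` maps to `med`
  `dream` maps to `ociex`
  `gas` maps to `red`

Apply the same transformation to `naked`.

The shift depends on letter class: consonant r→c is +11, but vowel o→s is +4. Vowels shift forward by 4 and consonants shift forward by 11.
Applying it to naked: n(cons)+11=y, a(vowel)+4=e, k(cons)+11=v, e(vowel)+4=i, d(cons)+11=o.

yevio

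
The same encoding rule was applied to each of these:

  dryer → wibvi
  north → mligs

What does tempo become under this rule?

Each pair mirrors across the alphabet (d↔w, r↔i, y↔b): positions sum to 25. Each letter is replaced by its mirror in the alphabet: a↔z, b↔y, c↔x, and so on (the Atbash cipher).
On tempo: t↔g, e↔v, m↔n, p↔k, o↔l.

gvnkl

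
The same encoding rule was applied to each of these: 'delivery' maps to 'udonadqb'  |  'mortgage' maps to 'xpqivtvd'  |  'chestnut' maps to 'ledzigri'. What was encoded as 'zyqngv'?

spring

d(3)→u(20) and e(4)→d(3) fit y≡9x+19 (mod 26); the inverse of 9 mod 26 is 3. This is an affine cipher: with a=0,…,z=25, each position x becomes (9x+19) mod 26.
Decoding zyqngv: z(25)→3·(25−19)≡18=s; y(24)→3·(24−19)≡15=p; q(16)→3·(16−19)≡17=r; n(13)→3·(13−19)≡8=i; g(6)→3·(6−19)≡13=n; v(21)→3·(21−19)≡6=g (all mod 26).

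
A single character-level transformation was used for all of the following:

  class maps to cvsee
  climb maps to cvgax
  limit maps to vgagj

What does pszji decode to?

c(2)→c(2) and l(11)→v(21) fit y≡5x+18 (mod 26); the inverse of 5 mod 26 is 21. Each letter's alphabet position (a=0..z=25) is mapped through 5·x+18 mod 26 — an affine cipher.
Decoding pszji: p(15)→21·(15−18)≡15=p; s(18)→21·(18−18)≡0=a; z(25)→21·(25−18)≡17=r; j(9)→21·(9−18)≡19=t; i(8)→21·(8−18)≡24=y (all mod 26).

party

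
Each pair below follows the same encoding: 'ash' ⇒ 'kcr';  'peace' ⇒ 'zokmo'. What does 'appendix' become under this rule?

It's a constant shift of +10 (ROT10).
On appendix: a+10=k, p+10=z, p+10=z, e+10=o, n+10=x, d+10=n, i+10=s, x+10=h.

kzzoxnsh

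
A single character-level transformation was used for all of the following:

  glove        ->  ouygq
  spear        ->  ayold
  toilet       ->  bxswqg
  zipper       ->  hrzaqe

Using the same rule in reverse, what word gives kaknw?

In glove: g→o is +8, l→u is +9, o→y is +10, v→g is +11 — the shift increases by 1 each position. Each letter shifts forward by (position + 8), i.e. 8, 9, 10, … — the shift grows by one for each successive letter.
Reversing it on kaknw: k−8=c, a−9=r, k−10=a, n−11=c, w−12=k.

crack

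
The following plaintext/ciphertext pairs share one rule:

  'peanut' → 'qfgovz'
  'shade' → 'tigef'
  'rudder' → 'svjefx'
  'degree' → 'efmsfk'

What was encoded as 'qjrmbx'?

Shifts by position in peanut: pos 0: p→q (+1), pos 1: e→f (+1), pos 2: a→g (+6), pos 3: n→o (+1), pos 4: u→v (+1), pos 5: t→z (+6) — repeating every 3. It's a Vigenère-style cipher with numeric key [1,1,6]: position i shifts by key[i mod 3].
Decoding qjrmbx: q−1=p, j−1=i, r−6=l, m−1=l, b−1=a, x−6=r.

pillar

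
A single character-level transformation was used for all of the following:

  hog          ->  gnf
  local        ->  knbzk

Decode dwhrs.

Each letter is shifted forward by 25 in the alphabet (a Caesar shift of +25).
Reversing it on dwhrs: d−25=e, w−25=x, h−25=i, r−25=s, s−25=t.

exist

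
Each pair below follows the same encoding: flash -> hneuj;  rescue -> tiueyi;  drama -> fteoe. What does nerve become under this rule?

The shift depends on letter class: consonant f→h is +2, but vowel a→e is +4. Two shifts are in play — +4 for a/e/i/o/u, +2 for every other letter.
For nerve: n(cons)+2=p, e(vowel)+4=i, r(cons)+2=t, v(cons)+2=x, e(vowel)+4=i.

pitxi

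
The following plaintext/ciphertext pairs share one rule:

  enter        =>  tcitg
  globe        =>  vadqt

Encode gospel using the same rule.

vdheta

Compare letters: e→t is +15, n→c is +15, t→i is +15 — a constant shift. It's a constant shift of +15 (ROT15).
Applying it to gospel: g+15=v, o+15=d, s+15=h, p+15=e, e+15=t, l+15=a.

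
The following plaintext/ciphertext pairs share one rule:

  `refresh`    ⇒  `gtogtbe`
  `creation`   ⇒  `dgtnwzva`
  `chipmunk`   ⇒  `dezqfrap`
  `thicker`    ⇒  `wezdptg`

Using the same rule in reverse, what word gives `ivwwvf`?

r(17)→g(6) and e(4)→t(19) fit y≡21x+13 (mod 26); the inverse of 21 mod 26 is 5. Each letter's alphabet position (a=0..z=25) is mapped through 21·x+13 mod 26 — an affine cipher.
Undoing it on ivwwvf: i(8)→5·(8−13)≡1=b; v(21)→5·(21−13)≡14=o; w(22)→5·(22−13)≡19=t; w(22)→5·(22−13)≡19=t; v(21)→5·(21−13)≡14=o; f(5)→5·(5−13)≡12=m (all mod 26).

bottom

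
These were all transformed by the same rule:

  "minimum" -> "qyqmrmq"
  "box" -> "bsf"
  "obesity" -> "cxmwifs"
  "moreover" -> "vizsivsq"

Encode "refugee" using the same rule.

iikyjiv

The output letters match the input read backwards, each shifted +4: minimum reversed is muminim. The word is reversed, then every letter is shifted forward by 4.
Applying it to refugee: reverse → eegufer; then shift: e+4=i, e+4=i, g+4=k, u+4=y, f+4=j, e+4=i, r+4=v.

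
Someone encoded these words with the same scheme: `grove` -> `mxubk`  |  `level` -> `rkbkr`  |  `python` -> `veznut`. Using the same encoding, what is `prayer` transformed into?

vxgekx

Compare letters: g→m is +6, r→x is +6, o→u is +6 — a constant shift. Every letter moves 6 places later in the alphabet, wrapping around z→a.
For prayer: p+6=v, r+6=x, a+6=g, y+6=e, e+6=k, r+6=x.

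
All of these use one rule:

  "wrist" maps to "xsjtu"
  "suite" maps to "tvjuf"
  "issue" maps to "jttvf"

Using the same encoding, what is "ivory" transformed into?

Compare letters: w→x is +1, r→s is +1, i→j is +1 — a constant shift. Every letter moves 1 place later in the alphabet, wrapping around z→a.
Applying it to ivory: i+1=j, v+1=w, o+1=p, r+1=s, y+1=z.

jwpsz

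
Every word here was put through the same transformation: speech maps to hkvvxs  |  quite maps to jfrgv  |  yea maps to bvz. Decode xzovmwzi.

calendar

Each pair mirrors across the alphabet (s↔h, p↔k, e↔v): positions sum to 25. Letters are reflected about the middle of the alphabet (position → 25−position): Atbash.
Undoing it on xzovmwzi: x↔c, z↔a, o↔l, v↔e, m↔n, w↔d, z↔a, i↔r.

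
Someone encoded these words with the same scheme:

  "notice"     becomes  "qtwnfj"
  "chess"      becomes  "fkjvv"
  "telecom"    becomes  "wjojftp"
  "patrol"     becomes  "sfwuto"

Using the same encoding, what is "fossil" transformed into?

The shift depends on letter class: consonant n→q is +3, but vowel o→t is +5. The rule splits by letter class: vowels +5, consonants +3.
Applying it to fossil: f(cons)+3=i, o(vowel)+5=t, s(cons)+3=v, s(cons)+3=v, i(vowel)+5=n, l(cons)+3=o.

itvvno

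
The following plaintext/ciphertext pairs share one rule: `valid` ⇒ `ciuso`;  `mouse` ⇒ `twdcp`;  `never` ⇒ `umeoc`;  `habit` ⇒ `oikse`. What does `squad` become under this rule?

The shift increases by 1 at each position, starting from +7: 7, 8, 9, ….
Applying it to squad: s+7=z, q+8=y, u+9=d, a+10=k, d+11=o.

zydko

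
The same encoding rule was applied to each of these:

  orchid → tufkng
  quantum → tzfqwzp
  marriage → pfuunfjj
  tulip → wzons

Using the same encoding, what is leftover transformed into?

ojiwtyju

The shift depends on letter class: consonant r→u is +3, but vowel o→t is +5. Two shifts are in play — +5 for a/e/i/o/u, +3 for every other letter.
On leftover: l(cons)+3=o, e(vowel)+5=j, f(cons)+3=i, t(cons)+3=w, o(vowel)+5=t, v(cons)+3=y, e(vowel)+5=j, r(cons)+3=u.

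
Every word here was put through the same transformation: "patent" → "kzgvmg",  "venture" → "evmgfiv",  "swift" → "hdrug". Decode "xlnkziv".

compare

p(15)→k(10) and a(0)→z(25) fit y≡25x+25 (mod 26); the inverse of 25 mod 26 is 25. This is an affine cipher: with a=0,…,z=25, each position x becomes (25x+25) mod 26.
Decoding xlnkziv: x(23)→25·(23−25)≡2=c; l(11)→25·(11−25)≡14=o; n(13)→25·(13−25)≡12=m; k(10)→25·(10−25)≡15=p; z(25)→25·(25−25)≡0=a; i(8)→25·(8−25)≡17=r; v(21)→25·(21−25)≡4=e (all mod 26).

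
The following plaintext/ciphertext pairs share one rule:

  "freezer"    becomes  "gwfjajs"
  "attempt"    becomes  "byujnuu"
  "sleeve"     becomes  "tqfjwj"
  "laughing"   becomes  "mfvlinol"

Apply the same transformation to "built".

czjqu

Shifts by position in freezer: pos 0: f→g (+1), pos 1: r→w (+5), pos 2: e→f (+1), pos 3: e→j (+5) — repeating every 2. It's a Vigenère-style cipher with numeric key [1,5]: position i shifts by key[i mod 2].
On built: b+1=c, u+5=z, i+1=j, l+5=q, t+1=u.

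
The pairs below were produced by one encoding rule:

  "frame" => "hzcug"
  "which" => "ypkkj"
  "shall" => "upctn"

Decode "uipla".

sandy

Shifts by position in frame: pos 0: f→h (+2), pos 1: r→z (+8), pos 2: a→c (+2), pos 3: m→u (+8) — repeating every 2. A repeating key of period 2 is used — shifts +2, +8 over and over.
Decoding uipla: u−2=s, i−8=a, p−2=n, l−8=d, a−2=y.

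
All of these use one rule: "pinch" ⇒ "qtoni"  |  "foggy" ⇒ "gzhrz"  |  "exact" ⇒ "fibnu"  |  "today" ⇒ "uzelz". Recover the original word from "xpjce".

weird

A repeating key of period 2 is used — shifts +1, +11 over and over.
Undoing it on xpjce: x−1=w, p−11=e, j−1=i, c−11=r, e−1=d.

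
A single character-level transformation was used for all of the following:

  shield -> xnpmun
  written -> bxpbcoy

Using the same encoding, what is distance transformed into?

iozbjxnq

Letter i (0-indexed) is shifted by i+5, so successive shifts are 5, 6, 7, ….
On distance: d+5=i, i+6=o, s+7=z, t+8=b, a+9=j, n+10=x, c+11=n, e+12=q.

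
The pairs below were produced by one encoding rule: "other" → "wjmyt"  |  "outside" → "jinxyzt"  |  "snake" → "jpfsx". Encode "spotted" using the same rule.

The output letters match the input read backwards, each shifted +5: other reversed is rehto. The word is reversed, then every letter is shifted forward by 5.
Applying it to spotted: reverse → dettops; then shift: d+5=i, e+5=j, t+5=y, t+5=y, o+5=t, p+5=u, s+5=x.

ijyytux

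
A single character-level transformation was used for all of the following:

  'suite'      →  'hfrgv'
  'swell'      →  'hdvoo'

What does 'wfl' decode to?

Each pair mirrors across the alphabet (s↔h, u↔f, i↔r): positions sum to 25. Each letter is replaced by its mirror in the alphabet: a↔z, b↔y, c↔x, and so on (the Atbash cipher).
Decoding wfl: w↔d, f↔u, l↔o.

duo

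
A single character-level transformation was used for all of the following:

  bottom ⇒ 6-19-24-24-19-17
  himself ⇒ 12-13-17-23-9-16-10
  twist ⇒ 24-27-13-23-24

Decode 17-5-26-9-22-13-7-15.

b is letter #2 and maps to 6: an offset of 4. The number is (letter's place in the alphabet, a=1) + 4.
Decoding 17-5-26-9-22-13-7-15: 17→(17−4)÷1=13=m, 5→(5−4)÷1=1=a, 26→(26−4)÷1=22=v, 9→(9−4)÷1=5=e, 22→(22−4)÷1=18=r, 13→(13−4)÷1=9=i, 7→(7−4)÷1=3=c, 15→(15−4)÷1=11=k.

maverick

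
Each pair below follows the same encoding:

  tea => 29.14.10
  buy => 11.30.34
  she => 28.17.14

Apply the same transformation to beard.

11.14.10.27.13

t is letter #20 and maps to 29: an offset of 9. Each letter is replaced by its alphabet position (a=1..z=26) + 9.
For beard: b=2→11, e=5→14, a=1→10, r=18→27, d=4→13.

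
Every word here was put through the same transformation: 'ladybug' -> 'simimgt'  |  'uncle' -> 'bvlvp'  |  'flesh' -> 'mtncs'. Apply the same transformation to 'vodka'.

In ladybug: l→s is +7, a→i is +8, d→m is +9, y→i is +10 — the shift increases by 1 each position. Each letter shifts forward by (position + 7), i.e. 7, 8, 9, … — the shift grows by one for each successive letter.
For vodka: v+7=c, o+8=w, d+9=m, k+10=u, a+11=l.

cwmul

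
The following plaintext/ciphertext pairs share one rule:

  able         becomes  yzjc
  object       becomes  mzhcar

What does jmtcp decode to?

lover

Every letter moves 24 places later in the alphabet, wrapping around z→a.
Reversing it on jmtcp: j−24=l, m−24=o, t−24=v, c−24=e, p−24=r.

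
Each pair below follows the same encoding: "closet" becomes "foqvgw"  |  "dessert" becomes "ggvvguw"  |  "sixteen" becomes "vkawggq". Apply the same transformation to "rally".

The shift depends on letter class: consonant c→f is +3, but vowel o→q is +2. Two shifts are in play — +2 for a/e/i/o/u, +3 for every other letter.
Applying it to rally: r(cons)+3=u, a(vowel)+2=c, l(cons)+3=o, l(cons)+3=o, y(cons)+3=b.

ucoob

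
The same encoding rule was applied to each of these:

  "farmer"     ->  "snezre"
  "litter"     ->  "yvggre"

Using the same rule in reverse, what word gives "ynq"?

lad

Compare letters: f→s is +13, a→n is +13, r→e is +13 — a constant shift. Every letter moves 13 places later in the alphabet, wrapping around z→a.
Decoding ynq: y−13=l, n−13=a, q−13=d.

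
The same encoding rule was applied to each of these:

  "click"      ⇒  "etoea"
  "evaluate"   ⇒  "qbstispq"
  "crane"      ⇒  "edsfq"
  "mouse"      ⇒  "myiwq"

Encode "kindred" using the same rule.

Treating letters as 0–25, the rule is x ↦ 19x + 18 (mod 26).
For kindred: k(10)→19·10+18≡0=a; i(8)→19·8+18≡14=o; n(13)→19·13+18≡5=f; d(3)→19·3+18≡23=x; r(17)→19·17+18≡3=d; e(4)→19·4+18≡16=q; d(3)→19·3+18≡23=x (all mod 26).

aofxdqx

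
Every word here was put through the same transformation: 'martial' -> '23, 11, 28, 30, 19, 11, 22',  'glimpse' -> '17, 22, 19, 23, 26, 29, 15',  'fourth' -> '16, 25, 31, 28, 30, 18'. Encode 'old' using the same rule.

25, 22, 14

m is letter #13 and maps to 23: an offset of 10. The number is (letter's place in the alphabet, a=1) + 10.
On old: o=15→25, l=12→22, d=4→14.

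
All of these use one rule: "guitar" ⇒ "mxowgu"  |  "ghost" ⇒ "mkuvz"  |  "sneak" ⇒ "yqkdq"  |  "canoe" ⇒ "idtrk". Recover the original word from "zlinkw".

A repeating key of period 2 is used — shifts +6, +3 over and over.
Decoding zlinkw: z−6=t, l−3=i, i−6=c, n−3=k, k−6=e, w−3=t.

ticket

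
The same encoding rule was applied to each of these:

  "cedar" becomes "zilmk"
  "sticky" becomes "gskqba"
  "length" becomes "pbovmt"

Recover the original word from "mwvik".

canoe

The output letters match the input read backwards, each shifted +8: cedar reversed is radec. The word is reversed, then every letter is shifted forward by 8.
Decoding mwvik: shift back: m−8=e, w−8=o, v−8=n, i−8=a, k−8=c → eonac; then reverse → canoe.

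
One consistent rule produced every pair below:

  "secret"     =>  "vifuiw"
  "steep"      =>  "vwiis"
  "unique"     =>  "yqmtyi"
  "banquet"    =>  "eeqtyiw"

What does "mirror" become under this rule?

The shift depends on letter class: consonant s→v is +3, but vowel e→i is +4. Vowels shift forward by 4 and consonants shift forward by 3.
For mirror: m(cons)+3=p, i(vowel)+4=m, r(cons)+3=u, r(cons)+3=u, o(vowel)+4=s, r(cons)+3=u.

pmuusu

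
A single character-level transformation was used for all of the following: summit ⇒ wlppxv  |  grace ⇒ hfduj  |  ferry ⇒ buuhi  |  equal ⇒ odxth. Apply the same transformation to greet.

The output letters match the input read backwards, each shifted +3: summit reversed is timmus. The word is reversed, then every letter is shifted forward by 3.
For greet: reverse → teerg; then shift: t+3=w, e+3=h, e+3=h, r+3=u, g+3=j.

whhuj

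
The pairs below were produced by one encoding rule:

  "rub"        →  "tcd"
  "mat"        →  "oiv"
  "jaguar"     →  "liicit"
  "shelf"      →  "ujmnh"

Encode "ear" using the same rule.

The shift depends on letter class: consonant r→t is +2, but vowel u→c is +8. The rule splits by letter class: vowels +8, consonants +2.
Applying it to ear: e(vowel)+8=m, a(vowel)+8=i, r(cons)+2=t.

mit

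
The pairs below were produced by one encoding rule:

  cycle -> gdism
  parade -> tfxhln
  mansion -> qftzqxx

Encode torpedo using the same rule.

xtxwmmy

In cycle: c→g is +4, y→d is +5, c→i is +6, l→s is +7 — the shift increases by 1 each position. The shift increases by 1 at each position, starting from +4: 4, 5, 6, ….
On torpedo: t+4=x, o+5=t, r+6=x, p+7=w, e+8=m, d+9=m, o+10=y.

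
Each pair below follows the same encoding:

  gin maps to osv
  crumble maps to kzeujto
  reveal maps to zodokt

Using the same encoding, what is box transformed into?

jyf

The shift depends on letter class: consonant g→o is +8, but vowel i→s is +10. The rule splits by letter class: vowels +10, consonants +8.
Applying it to box: b(cons)+8=j, o(vowel)+10=y, x(cons)+8=f.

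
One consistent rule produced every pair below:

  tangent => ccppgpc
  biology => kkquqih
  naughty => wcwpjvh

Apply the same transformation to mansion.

vcpbkqw

Shifts by position in tangent: pos 0: t→c (+9), pos 1: a→c (+2), pos 2: n→p (+2), pos 3: g→p (+9), pos 4: e→g (+2), pos 5: n→p (+2) — repeating every 3. The shifts repeat in a cycle of length 3: positions 0,1,… shift by +9, +2, +2, then the pattern repeats.
For mansion: m+9=v, a+2=c, n+2=p, s+9=b, i+2=k, o+2=q, n+9=w.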